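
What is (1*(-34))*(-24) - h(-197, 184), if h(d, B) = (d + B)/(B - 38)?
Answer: 119149/146 ≈ 816.09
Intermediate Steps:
h(d, B) = (B + d)/(-38 + B)
(1*(-34))*(-24) - h(-197, 184) = (1*(-34))*(-24) - (184 - 197)/(-38 + 184) = -34*(-24) - (-13)/146 = 816 - (-13)/146 = 816 - 1*(-13/146) = 816 + 13/146 = 119149/146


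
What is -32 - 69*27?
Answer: -1895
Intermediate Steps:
-32 - 69*27 = -32 - 1863 = -1895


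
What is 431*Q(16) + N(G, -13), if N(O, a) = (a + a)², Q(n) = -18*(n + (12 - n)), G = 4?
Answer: -92420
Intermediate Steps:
Q(n) = -216 (Q(n) = -18*12 = -216)
N(O, a) = 4*a² (N(O, a) = (2*a)² = 4*a²)
431*Q(16) + N(G, -13) = 431*(-216) + 4*(-13)² = -93096 + 4*169 = -93096 + 676 = -92420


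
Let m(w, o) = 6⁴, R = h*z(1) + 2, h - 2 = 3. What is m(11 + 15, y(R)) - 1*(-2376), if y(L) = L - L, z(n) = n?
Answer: 3672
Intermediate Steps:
h = 5 (h = 2 + 3 = 5)
R = 7 (R = 5*1 + 2 = 5 + 2 = 7)
y(L) = 0
m(w, o) = 1296
m(11 + 15, y(R)) - 1*(-2376) = 1296 - 1*(-2376) = 1296 + 2376 = 3672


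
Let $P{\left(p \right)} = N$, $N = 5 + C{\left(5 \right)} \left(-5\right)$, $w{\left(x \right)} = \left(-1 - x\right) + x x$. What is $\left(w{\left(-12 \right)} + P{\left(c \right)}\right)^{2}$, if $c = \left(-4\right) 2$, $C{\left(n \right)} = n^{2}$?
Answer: $1225$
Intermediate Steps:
$c = -8$
$w{\left(x \right)} = -1 + x^{2} - x$ ($w{\left(x \right)} = \left(-1 - x\right) + x^{2} = -1 + x^{2} - x$)
$N = -120$ ($N = 5 + 5^{2} \left(-5\right) = 5 + 25 \left(-5\right) = 5 - 125 = -120$)
$P{\left(p \right)} = -120$
$\left(w{\left(-12 \right)} + P{\left(c \right)}\right)^{2} = \left(\left(-1 + \left(-12\right)^{2} - -12\right) - 120\right)^{2} = \left(\left(-1 + 144 + 12\right) - 120\right)^{2} = \left(155 - 120\right)^{2} = 35^{2} = 1225$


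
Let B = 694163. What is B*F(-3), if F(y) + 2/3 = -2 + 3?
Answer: 694163/3 ≈ 2.3139e+5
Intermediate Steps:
F(y) = ⅓ (F(y) = -⅔ + (-2 + 3) = -⅔ + 1 = ⅓)
B*F(-3) = 694163*(⅓) = 694163/3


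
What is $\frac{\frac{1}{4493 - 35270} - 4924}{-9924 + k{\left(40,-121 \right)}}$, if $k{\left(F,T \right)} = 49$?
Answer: $\frac{151545949}{303922875} \approx 0.49863$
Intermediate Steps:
$\frac{\frac{1}{4493 - 35270} - 4924}{-9924 + k{\left(40,-121 \right)}} = \frac{\frac{1}{4493 - 35270} - 4924}{-9924 + 49} = \frac{\frac{1}{-30777} - 4924}{-9875} = \left(- \frac{1}{30777} - 4924\right) \left(- \frac{1}{9875}\right) = \left(- \frac{151545949}{30777}\right) \left(- \frac{1}{9875}\right) = \frac{151545949}{303922875}$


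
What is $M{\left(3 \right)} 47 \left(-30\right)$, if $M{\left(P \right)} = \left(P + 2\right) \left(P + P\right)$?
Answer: $-42300$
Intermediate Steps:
$M{\left(P \right)} = 2 P \left(2 + P\right)$ ($M{\left(P \right)} = \left(2 + P\right) 2 P = 2 P \left(2 + P\right)$)
$M{\left(3 \right)} 47 \left(-30\right) = 2 \cdot 3 \left(2 + 3\right) 47 \left(-30\right) = 2 \cdot 3 \cdot 5 \cdot 47 \left(-30\right) = 30 \cdot 47 \left(-30\right) = 1410 \left(-30\right) = -42300$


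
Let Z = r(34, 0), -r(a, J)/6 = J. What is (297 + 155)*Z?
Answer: 0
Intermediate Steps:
r(a, J) = -6*J
Z = 0 (Z = -6*0 = 0)
(297 + 155)*Z = (297 + 155)*0 = 452*0 = 0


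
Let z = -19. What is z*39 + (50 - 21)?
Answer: -712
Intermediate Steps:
z*39 + (50 - 21) = -19*39 + (50 - 21) = -741 + 29 = -712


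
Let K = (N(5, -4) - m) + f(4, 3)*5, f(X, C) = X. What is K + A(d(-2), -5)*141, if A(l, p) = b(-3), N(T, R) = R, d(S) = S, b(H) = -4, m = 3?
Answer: -551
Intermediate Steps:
A(l, p) = -4
K = 13 (K = (-4 - 1*3) + 4*5 = (-4 - 3) + 20 = -7 + 20 = 13)
K + A(d(-2), -5)*141 = 13 - 4*141 = 13 - 564 = -551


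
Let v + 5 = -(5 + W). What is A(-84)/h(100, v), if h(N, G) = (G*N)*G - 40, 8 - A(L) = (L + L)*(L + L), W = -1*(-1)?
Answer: -7054/3015 ≈ -2.3396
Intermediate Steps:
W = 1
A(L) = 8 - 4*L² (A(L) = 8 - (L + L)*(L + L) = 8 - 2*L*2*L = 8 - 4*L²)
v = -11 (v = -5 - (5 + 1) = -5 - 1*6 = -5 - 6 = -11)
h(N, G) = -40 + N*G² (h(N, G) = N*G² - 40 = -40 + N*G²)
A(-84)/h(100, v) = (8 - 4*(-84)²)/(-40 + 100*(-11)²) = (8 - 4*7056)/(-40 + 100*121) = (8 - 28224)/(-40 + 12100) = -28216/12060 = -28216*1/12060 = -7054/3015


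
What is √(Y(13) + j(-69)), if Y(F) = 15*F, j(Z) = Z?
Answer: 3*√14 ≈ 11.225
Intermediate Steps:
√(Y(13) + j(-69)) = √(15*13 - 69) = √(195 - 69) = √126 = 3*√14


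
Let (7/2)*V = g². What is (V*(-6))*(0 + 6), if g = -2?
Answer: -288/7 ≈ -41.143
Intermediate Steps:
V = 8/7 (V = (2/7)*(-2)² = (2/7)*4 = 8/7 ≈ 1.1429)
(V*(-6))*(0 + 6) = ((8/7)*(-6))*(0 + 6) = -48/7*6 = -288/7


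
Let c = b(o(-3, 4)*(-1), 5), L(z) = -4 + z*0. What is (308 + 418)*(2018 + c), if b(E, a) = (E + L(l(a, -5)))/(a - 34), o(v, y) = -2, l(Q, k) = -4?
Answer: 42488424/29 ≈ 1.4651e+6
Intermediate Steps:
L(z) = -4 (L(z) = -4 + 0 = -4)
b(E, a) = (-4 + E)/(-34 + a) (b(E, a) = (E - 4)/(a - 34) = (-4 + E)/(-34 + a))
c = 2/29 (c = (-4 - 2*(-1))/(-34 + 5) = (-4 + 2)/(-29) = -1/29*(-2) = 2/29 ≈ 0.068966)
(308 + 418)*(2018 + c) = (308 + 418)*(2018 + 2/29) = 726*(58524/29) = 42488424/29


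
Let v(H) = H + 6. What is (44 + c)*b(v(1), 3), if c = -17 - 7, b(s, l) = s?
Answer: 140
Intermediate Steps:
v(H) = 6 + H
c = -24
(44 + c)*b(v(1), 3) = (44 - 24)*(6 + 1) = 20*7 = 140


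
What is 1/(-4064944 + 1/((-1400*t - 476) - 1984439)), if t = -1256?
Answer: -226515/920770790161 ≈ -2.4601e-7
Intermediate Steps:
1/(-4064944 + 1/((-1400*t - 476) - 1984439)) = 1/(-4064944 + 1/((-1400*(-1256) - 476) - 1984439)) = 1/(-4064944 + 1/((1758400 - 476) - 1984439)) = 1/(-4064944 + 1/(1757924 - 1984439)) = 1/(-4064944 + 1/(-226515)) = 1/(-4064944 - 1/226515) = 1/(-920770790161/226515) = -226515/920770790161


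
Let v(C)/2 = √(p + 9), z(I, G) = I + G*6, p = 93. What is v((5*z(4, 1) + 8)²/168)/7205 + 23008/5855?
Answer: 23008/5855 + 2*√102/7205 ≈ 3.9324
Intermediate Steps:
z(I, G) = I + 6*G
v(C) = 2*√102 (v(C) = 2*√(93 + 9) = 2*√102)
v((5*z(4, 1) + 8)²/168)/7205 + 23008/5855 = (2*√102)/7205 + 23008/5855 = (2*√102)*(1/7205) + 23008*(1/5855) = 2*√102/7205 + 23008/5855 = 23008/5855 + 2*√102/7205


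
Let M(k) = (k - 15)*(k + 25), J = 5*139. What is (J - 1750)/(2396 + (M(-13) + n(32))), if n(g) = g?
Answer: -1055/2092 ≈ -0.50430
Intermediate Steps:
J = 695
M(k) = (-15 + k)*(25 + k)
(J - 1750)/(2396 + (M(-13) + n(32))) = (695 - 1750)/(2396 + ((-375 + (-13)**2 + 10*(-13)) + 32)) = -1055/(2396 + ((-375 + 169 - 130) + 32)) = -1055/(2396 + (-336 + 32)) = -1055/(2396 - 304) = -1055/2092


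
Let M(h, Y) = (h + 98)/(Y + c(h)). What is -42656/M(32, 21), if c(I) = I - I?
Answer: -447888/65 ≈ -6890.6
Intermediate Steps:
c(I) = 0
M(h, Y) = (98 + h)/Y (M(h, Y) = (h + 98)/(Y + 0) = (98 + h)/Y)
-42656/M(32, 21) = -42656*21/(98 + 32) = -42656/((1/21)*130) = -42656/130/21 = -42656*21/130 = -447888/65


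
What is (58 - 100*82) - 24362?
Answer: -32504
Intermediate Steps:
(58 - 100*82) - 24362 = (58 - 8200) - 24362 = -8142 - 24362 = -32504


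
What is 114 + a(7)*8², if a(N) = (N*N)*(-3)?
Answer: -9294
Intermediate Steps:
a(N) = -3*N² (a(N) = N²*(-3) = -3*N²)
114 + a(7)*8² = 114 - 3*7²*8² = 114 - 3*49*64 = 114 - 147*64 = 114 - 9408 = -9294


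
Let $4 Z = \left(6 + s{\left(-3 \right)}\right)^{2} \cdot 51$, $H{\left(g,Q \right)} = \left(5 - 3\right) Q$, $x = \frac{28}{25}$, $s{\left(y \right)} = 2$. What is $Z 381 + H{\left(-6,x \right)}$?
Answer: $\frac{7772456}{25} \approx 3.109 \cdot 10^{5}$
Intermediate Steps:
$x = \frac{28}{25}$ ($x = 28 \cdot \frac{1}{25} = \frac{28}{25} \approx 1.12$)
$H{\left(g,Q \right)} = 2 Q$
$Z = 816$ ($Z = \frac{\left(6 + 2\right)^{2} \cdot 51}{4} = \frac{8^{2} \cdot 51}{4} = \frac{64 \cdot 51}{4} = \frac{1}{4} \cdot 3264 = 816$)
$Z 381 + H{\left(-6,x \right)} = 816 \cdot 381 + 2 \cdot \frac{28}{25} = 310896 + \frac{56}{25} = \frac{7772456}{25}$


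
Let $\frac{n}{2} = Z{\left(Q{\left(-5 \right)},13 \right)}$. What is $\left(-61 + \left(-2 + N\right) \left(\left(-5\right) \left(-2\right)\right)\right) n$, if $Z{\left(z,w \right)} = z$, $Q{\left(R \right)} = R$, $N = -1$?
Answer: $910$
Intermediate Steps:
$n = -10$ ($n = 2 \left(-5\right) = -10$)
$\left(-61 + \left(-2 + N\right) \left(\left(-5\right) \left(-2\right)\right)\right) n = \left(-61 + \left(-2 - 1\right) \left(\left(-5\right) \left(-2\right)\right)\right) \left(-10\right) = \left(-61 - 30\right) \left(-10\right) = \left(-91\right) \left(-10\right) = 910$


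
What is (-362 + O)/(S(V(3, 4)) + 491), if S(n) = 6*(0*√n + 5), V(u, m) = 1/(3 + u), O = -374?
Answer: -736/521 ≈ -1.4127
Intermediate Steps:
S(n) = 30 (S(n) = 6*(0 + 5) = 6*5 = 30)
(-362 + O)/(S(V(3, 4)) + 491) = (-362 - 374)/(30 + 491) = -736/521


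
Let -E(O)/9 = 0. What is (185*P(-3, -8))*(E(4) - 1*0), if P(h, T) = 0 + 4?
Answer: 0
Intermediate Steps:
E(O) = 0 (E(O) = -9*0 = 0)
P(h, T) = 4
(185*P(-3, -8))*(E(4) - 1*0) = (185*4)*(0 - 1*0) = 740*(0 + 0) = 740*0 = 0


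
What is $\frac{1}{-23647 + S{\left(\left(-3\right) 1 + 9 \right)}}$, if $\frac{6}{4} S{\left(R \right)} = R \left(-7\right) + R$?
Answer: $- \frac{1}{23671} \approx -4.2246 \cdot 10^{-5}$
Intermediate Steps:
$S{\left(R \right)} = - 4 R$ ($S{\left(R \right)} = \frac{2 \left(R \left(-7\right) + R\right)}{3} = \frac{2 \left(- 7 R + R\right)}{3} = \frac{2 \left(- 6 R\right)}{3} = - 4 R$)
$\frac{1}{-23647 + S{\left(\left(-3\right) 1 + 9 \right)}} = \frac{1}{-23647 - 4 \left(\left(-3\right) 1 + 9\right)} = \frac{1}{-23647 - 4 \left(-3 + 9\right)} = \frac{1}{-23647 - 24} = \frac{1}{-23671} = - \frac{1}{23671}$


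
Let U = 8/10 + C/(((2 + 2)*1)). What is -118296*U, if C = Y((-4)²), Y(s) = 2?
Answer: -768924/5 ≈ -1.5378e+5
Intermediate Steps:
C = 2
U = 13/10 (U = 8/10 + 2/(((2 + 2)*1)) = 8*(⅒) + 2/((4*1)) = ⅘ + 2/4 = ⅘ + 2*(¼) = ⅘ + ½ = 13/10 ≈ 1.3000)
-118296*U = -118296*13/10 = -1*768924/5 = -768924/5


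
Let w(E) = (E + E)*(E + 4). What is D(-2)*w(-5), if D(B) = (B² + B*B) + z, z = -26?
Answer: -180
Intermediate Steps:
D(B) = -26 + 2*B² (D(B) = (B² + B*B) - 26 = (B² + B²) - 26 = 2*B² - 26 = -26 + 2*B²)
w(E) = 2*E*(4 + E) (w(E) = (2*E)*(4 + E) = 2*E*(4 + E))
D(-2)*w(-5) = (-26 + 2*(-2)²)*(2*(-5)*(4 - 5)) = (-26 + 2*4)*(2*(-5)*(-1)) = (-26 + 8)*10 = -18*10 = -180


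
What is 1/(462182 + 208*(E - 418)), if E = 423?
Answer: 1/463222 ≈ 2.1588e-6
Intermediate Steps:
1/(462182 + 208*(E - 418)) = 1/(462182 + 208*(423 - 418)) = 1/(462182 + 208*5) = 1/(462182 + 1040) = 1/463222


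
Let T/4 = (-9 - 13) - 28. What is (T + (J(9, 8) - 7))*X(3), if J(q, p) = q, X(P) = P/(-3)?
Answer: 198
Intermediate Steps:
T = -200 (T = 4*((-9 - 13) - 28) = 4*(-22 - 28) = 4*(-50) = -200)
X(P) = -P/3 (X(P) = P*(-⅓) = -P/3)
(T + (J(9, 8) - 7))*X(3) = (-200 + (9 - 7))*(-⅓*3) = (-200 + 2)*(-1) = -198*(-1) = 198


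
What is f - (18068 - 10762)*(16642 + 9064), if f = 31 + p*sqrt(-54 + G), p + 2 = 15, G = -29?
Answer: -187808005 + 13*I*sqrt(83) ≈ -1.8781e+8 + 118.44*I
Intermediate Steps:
p = 13 (p = -2 + 15 = 13)
f = 31 + 13*I*sqrt(83) (f = 31 + 13*sqrt(-54 - 29) = 31 + 13*sqrt(-83) = 31 + 13*(I*sqrt(83)) = 31 + 13*I*sqrt(83) ≈ 31.0 + 118.44*I)
f - (18068 - 10762)*(16642 + 9064) = (31 + 13*I*sqrt(83)) - (18068 - 10762)*(16642 + 9064) = (31 + 13*I*sqrt(83)) - 7306*25706 = (31 + 13*I*sqrt(83)) - 1*187808036 = (31 + 13*I*sqrt(83)) - 187808036 = -187808005 + 13*I*sqrt(83)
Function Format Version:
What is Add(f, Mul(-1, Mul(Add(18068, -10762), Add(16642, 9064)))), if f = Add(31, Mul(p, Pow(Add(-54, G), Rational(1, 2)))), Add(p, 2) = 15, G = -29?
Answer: Add(-187808005, Mul(13, I, Pow(83, Rational(1, 2)))) ≈ Add(-1.8781e+8, Mul(118.44, I))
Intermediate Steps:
p = 13 (p = Add(-2, 15) = 13)
f = Add(31, Mul(13, I, Pow(83, Rational(1, 2)))) (f = Add(31, Mul(13, Pow(Add(-54, -29), Rational(1, 2)))) = Add(31, Mul(13, Pow(-83, Rational(1, 2)))) = Add(31, Mul(13, Mul(I, Pow(83, Rational(1, 2))))) = Add(31, Mul(13, I, Pow(83, Rational(1, 2)))) ≈ Add(31.000, Mul(118.44, I)))
Add(f, Mul(-1, Mul(Add(18068, -10762), Add(16642, 9064)))) = Add(Add(31, Mul(13, I, Pow(83, Rational(1, 2)))), Mul(-1, Mul(Add(18068, -10762), Add(16642, 9064)))) = Add(Add(31, Mul(13, I, Pow(83, Rational(1, 2)))), Mul(-1, Mul(7306, 25706))) = Add(Add(31, Mul(13, I, Pow(83, Rational(1, 2)))), Mul(-1, 187808036)) = Add(Add(31, Mul(13, I, Pow(83, Rational(1, 2)))), -187808036) = Add(-187808005, Mul(13, I, Pow(83, Rational(1, 2))))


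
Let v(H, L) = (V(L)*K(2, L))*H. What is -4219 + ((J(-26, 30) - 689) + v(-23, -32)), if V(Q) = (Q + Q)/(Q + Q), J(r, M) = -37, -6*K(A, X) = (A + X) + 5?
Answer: -30245/6 ≈ -5040.8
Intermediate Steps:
K(A, X) = -⅚ - A/6 - X/6 (K(A, X) = -((A + X) + 5)/6 = -(5 + A + X)/6 = -⅚ - A/6 - X/6)
V(Q) = 1 (V(Q) = (2*Q)/((2*Q)) = (2*Q)*(1/(2*Q)) = 1)
v(H, L) = H*(-7/6 - L/6) (v(H, L) = (1*(-⅚ - ⅙*2 - L/6))*H = (1*(-⅚ - ⅓ - L/6))*H = (1*(-7/6 - L/6))*H = (-7/6 - L/6)*H = H*(-7/6 - L/6))
-4219 + ((J(-26, 30) - 689) + v(-23, -32)) = -4219 + ((-37 - 689) - ⅙*(-23)*(7 - 32)) = -4219 + (-726 - ⅙*(-23)*(-25)) = -4219 + (-726 - 575/6) = -4219 - 4931/6 = -30245/6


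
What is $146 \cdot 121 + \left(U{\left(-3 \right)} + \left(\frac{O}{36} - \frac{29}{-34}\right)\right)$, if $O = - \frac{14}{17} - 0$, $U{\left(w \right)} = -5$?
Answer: $\frac{2702260}{153} \approx 17662.0$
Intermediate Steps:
$O = - \frac{14}{17}$ ($O = \left(-14\right) \frac{1}{17} + 0 = - \frac{14}{17} + 0 = - \frac{14}{17} \approx -0.82353$)
$146 \cdot 121 + \left(U{\left(-3 \right)} + \left(\frac{O}{36} - \frac{29}{-34}\right)\right) = 146 \cdot 121 - \frac{638}{153} = 17666 - \frac{638}{153} = \frac{2702260}{153}$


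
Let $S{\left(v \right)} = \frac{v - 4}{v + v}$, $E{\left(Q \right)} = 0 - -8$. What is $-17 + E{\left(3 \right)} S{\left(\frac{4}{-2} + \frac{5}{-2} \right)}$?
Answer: $- \frac{85}{9} \approx -9.4444$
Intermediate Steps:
$E{\left(Q \right)} = 8$ ($E{\left(Q \right)} = 0 + 8 = 8$)
$S{\left(v \right)} = \frac{-4 + v}{2 v}$
$-17 + E{\left(3 \right)} S{\left(\frac{4}{-2} + \frac{5}{-2} \right)} = -17 + 8 \frac{-4 + \left(\frac{4}{-2} + \frac{5}{-2}\right)}{2 \left(\frac{4}{-2} + \frac{5}{-2}\right)} = -17 + 8 \frac{-4 + \left(4 \left(- \frac{1}{2}\right) + 5 \left(- \frac{1}{2}\right)\right)}{2 \left(4 \left(- \frac{1}{2}\right) + 5 \left(- \frac{1}{2}\right)\right)} = -17 + 8 \frac{-4 - \frac{9}{2}}{2 \left(-2 - \frac{5}{2}\right)} = -17 + 8 \frac{-4 - \frac{9}{2}}{2 \left(- \frac{9}{2}\right)} = -17 + 8 \cdot \frac{1}{2} \left(- \frac{2}{9}\right) \left(- \frac{17}{2}\right) = -17 + 8 \cdot \frac{17}{18} = -17 + \frac{68}{9} = - \frac{85}{9}$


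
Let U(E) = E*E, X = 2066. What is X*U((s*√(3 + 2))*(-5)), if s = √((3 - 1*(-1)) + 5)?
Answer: 2324250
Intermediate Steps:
s = 3 (s = √((3 + 1) + 5) = √(4 + 5) = √9 = 3)
U(E) = E²
X*U((s*√(3 + 2))*(-5)) = 2066*((3*√(3 + 2))*(-5))² = 2066*((3*√5)*(-5))² = 2066*(-15*√5)² = 2066*1125 = 2324250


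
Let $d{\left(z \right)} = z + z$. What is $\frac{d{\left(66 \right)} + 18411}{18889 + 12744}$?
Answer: $\frac{2649}{4519} \approx 0.58619$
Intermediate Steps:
$d{\left(z \right)} = 2 z$
$\frac{d{\left(66 \right)} + 18411}{18889 + 12744} = \frac{2 \cdot 66 + 18411}{18889 + 12744} = \frac{132 + 18411}{31633} = 18543 \cdot \frac{1}{31633} = \frac{2649}{4519}$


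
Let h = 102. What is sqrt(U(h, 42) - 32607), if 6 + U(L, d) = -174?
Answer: 3*I*sqrt(3643) ≈ 181.07*I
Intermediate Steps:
U(L, d) = -180 (U(L, d) = -6 - 174 = -180)
sqrt(U(h, 42) - 32607) = sqrt(-180 - 32607) = sqrt(-32787) = 3*I*sqrt(3643)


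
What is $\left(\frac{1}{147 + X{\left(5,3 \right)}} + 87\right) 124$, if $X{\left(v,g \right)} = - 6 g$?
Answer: $\frac{1391776}{129} \approx 10789.0$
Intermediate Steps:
$\left(\frac{1}{147 + X{\left(5,3 \right)}} + 87\right) 124 = \left(\frac{1}{147 - 18} + 87\right) 124 = \left(\frac{1}{129} + 87\right) 124 = \frac{11224}{129} \cdot 124 = \frac{1391776}{129}$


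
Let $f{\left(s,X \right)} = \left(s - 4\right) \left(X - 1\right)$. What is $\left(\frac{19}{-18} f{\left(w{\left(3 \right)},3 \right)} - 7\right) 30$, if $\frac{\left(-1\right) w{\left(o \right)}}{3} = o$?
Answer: $\frac{1840}{3} \approx 613.33$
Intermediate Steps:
$w{\left(o \right)} = - 3 o$
$f{\left(s,X \right)} = \left(-1 + X\right) \left(-4 + s\right)$ ($f{\left(s,X \right)} = \left(-4 + s\right) \left(-1 + X\right) = \left(-1 + X\right) \left(-4 + s\right)$)
$\left(\frac{19}{-18} f{\left(w{\left(3 \right)},3 \right)} - 7\right) 30 = \left(\frac{19}{-18} \left(4 - \left(-3\right) 3 - 12 + 3 \left(\left(-3\right) 3\right)\right) - 7\right) 30 = \left(19 \left(- \frac{1}{18}\right) \left(4 - -9 - 12 + 3 \left(-9\right)\right) - 7\right) 30 = \left(- \frac{19 \left(4 + 9 - 12 - 27\right)}{18} - 7\right) 30 = \left(\left(- \frac{19}{18}\right) \left(-26\right) - 7\right) 30 = \left(\frac{247}{9} - 7\right) 30 = \frac{184}{9} \cdot 30 = \frac{1840}{3}$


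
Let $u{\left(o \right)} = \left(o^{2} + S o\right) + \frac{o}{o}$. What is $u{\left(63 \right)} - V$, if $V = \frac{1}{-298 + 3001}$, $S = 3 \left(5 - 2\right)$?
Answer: $\frac{12263510}{2703} \approx 4537.0$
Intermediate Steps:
$S = 9$ ($S = 3 \cdot 3 = 9$)
$u{\left(o \right)} = 1 + o^{2} + 9 o$ ($u{\left(o \right)} = \left(o^{2} + 9 o\right) + \frac{o}{o} = \left(o^{2} + 9 o\right) + 1 = 1 + o^{2} + 9 o$)
$V = \frac{1}{2703} \approx 0.00036996$
$u{\left(63 \right)} - V = \left(1 + 63^{2} + 9 \cdot 63\right) - \frac{1}{2703} = \left(1 + 3969 + 567\right) - \frac{1}{2703} = 4537 - \frac{1}{2703} = \frac{12263510}{2703}$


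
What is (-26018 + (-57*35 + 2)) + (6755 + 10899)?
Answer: -10357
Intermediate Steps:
(-26018 + (-57*35 + 2)) + (6755 + 10899) = (-26018 + (-1995 + 2)) + 17654 = (-26018 - 1993) + 17654 = -28011 + 17654 = -10357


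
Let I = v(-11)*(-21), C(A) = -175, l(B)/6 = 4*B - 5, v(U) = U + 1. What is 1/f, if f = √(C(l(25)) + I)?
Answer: √35/35 ≈ 0.16903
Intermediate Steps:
v(U) = 1 + U
l(B) = -30 + 24*B (l(B) = 6*(4*B - 5) = 6*(-5 + 4*B) = -30 + 24*B)
I = 210 (I = (1 - 11)*(-21) = -10*(-21) = 210)
f = √35 (f = √(-175 + 210) = √35 ≈ 5.9161)
1/f = 1/(√35) = √35/35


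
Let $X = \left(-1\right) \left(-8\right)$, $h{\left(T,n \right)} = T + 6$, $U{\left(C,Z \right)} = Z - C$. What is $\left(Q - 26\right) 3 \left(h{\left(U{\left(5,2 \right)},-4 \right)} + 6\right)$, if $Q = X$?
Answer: $-486$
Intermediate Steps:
$h{\left(T,n \right)} = 6 + T$
$X = 8$
$Q = 8$
$\left(Q - 26\right) 3 \left(h{\left(U{\left(5,2 \right)},-4 \right)} + 6\right) = \left(8 - 26\right) 3 \left(\left(6 + \left(2 - 5\right)\right) + 6\right) = - 18 \cdot 3 \left(\left(6 + \left(2 - 5\right)\right) + 6\right) = - 18 \cdot 3 \left(\left(6 - 3\right) + 6\right) = - 18 \cdot 3 \left(3 + 6\right) = - 18 \cdot 3 \cdot 9 = \left(-18\right) 27 = -486$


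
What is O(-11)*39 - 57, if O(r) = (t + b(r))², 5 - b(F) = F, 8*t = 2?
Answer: 163863/16 ≈ 10241.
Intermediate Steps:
t = ¼ (t = (⅛)*2 = ¼ ≈ 0.25000)
b(F) = 5 - F
O(r) = (21/4 - r)² (O(r) = (¼ + (5 - r))² = (21/4 - r)²)
O(-11)*39 - 57 = ((-21 + 4*(-11))²/16)*39 - 57 = ((-21 - 44)²/16)*39 - 57 = ((1/16)*(-65)²)*39 - 57 = ((1/16)*4225)*39 - 57 = (4225/16)*39 - 57 = 164775/16 - 57 = 163863/16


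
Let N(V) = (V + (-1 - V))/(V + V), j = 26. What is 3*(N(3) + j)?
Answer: 155/2 ≈ 77.500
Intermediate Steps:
N(V) = -1/(2*V)
3*(N(3) + j) = 3*(-½/3 + 26) = 3*(-½*⅓ + 26) = 3*(-⅙ + 26) = 3*(155/6) = 155/2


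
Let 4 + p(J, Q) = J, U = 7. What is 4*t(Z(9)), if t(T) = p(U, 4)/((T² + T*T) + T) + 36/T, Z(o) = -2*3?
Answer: -262/11 ≈ -23.818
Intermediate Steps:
p(J, Q) = -4 + J
Z(o) = -6
t(T) = 3/(T + 2*T²) + 36/T (t(T) = (-4 + 7)/((T² + T*T) + T) + 36/T = 3/((T² + T²) + T) + 36/T = 3/(2*T² + T) + 36/T = 3/(T + 2*T²) + 36/T)
4*t(Z(9)) = 4*(3*(13 + 24*(-6))/(-6*(1 + 2*(-6)))) = 4*(3*(-⅙)*(13 - 144)/(1 - 12)) = 4*(3*(-⅙)*(-131)/(-11)) = 4*(3*(-⅙)*(-1/11)*(-131)) = 4*(-131/22) = -262/11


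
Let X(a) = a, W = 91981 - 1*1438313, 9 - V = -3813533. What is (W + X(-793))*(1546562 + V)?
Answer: -7220730101000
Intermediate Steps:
V = 3813542 (V = 9 - 1*(-3813533) = 9 + 3813533 = 3813542)
W = -1346332 (W = 91981 - 1438313 = -1346332)
(W + X(-793))*(1546562 + V) = (-1346332 - 793)*(1546562 + 3813542) = -1347125*5360104 = -7220730101000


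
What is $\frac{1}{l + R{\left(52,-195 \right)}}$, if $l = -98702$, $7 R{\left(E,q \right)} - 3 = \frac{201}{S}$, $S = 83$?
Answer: $- \frac{581}{57345412} \approx -1.0132 \cdot 10^{-5}$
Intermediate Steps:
$R{\left(E,q \right)} = \frac{450}{581}$ ($R{\left(E,q \right)} = \frac{3}{7} + \frac{201 \cdot \frac{1}{83}}{7} = \frac{3}{7} + \frac{1}{7} \cdot \frac{201}{83} = \frac{3}{7} + \frac{201}{581} = \frac{450}{581}$)
$\frac{1}{l + R{\left(52,-195 \right)}} = \frac{1}{-98702 + \frac{450}{581}} = \frac{1}{- \frac{57345412}{581}} = - \frac{581}{57345412}$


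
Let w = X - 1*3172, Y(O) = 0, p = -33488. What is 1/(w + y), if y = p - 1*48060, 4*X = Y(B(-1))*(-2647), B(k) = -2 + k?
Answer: -1/84720 ≈ -1.1804e-5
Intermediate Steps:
X = 0 (X = (0*(-2647))/4 = (¼)*0 = 0)
y = -81548 (y = -33488 - 1*48060 = -33488 - 48060 = -81548)
w = -3172 (w = 0 - 1*3172 = 0 - 3172 = -3172)
1/(w + y) = 1/(-3172 - 81548) = 1/(-84720) = -1/84720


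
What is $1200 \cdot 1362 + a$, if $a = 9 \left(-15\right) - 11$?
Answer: $1634254$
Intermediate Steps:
$a = -146$ ($a = -135 - 11 = -146$)
$1200 \cdot 1362 + a = 1200 \cdot 1362 - 146 = 1634400 - 146 = 1634254$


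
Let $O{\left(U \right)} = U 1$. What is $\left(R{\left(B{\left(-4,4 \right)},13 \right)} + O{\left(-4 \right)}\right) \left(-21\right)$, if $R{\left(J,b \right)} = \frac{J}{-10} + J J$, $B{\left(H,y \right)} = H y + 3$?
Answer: $- \frac{34923}{10} \approx -3492.3$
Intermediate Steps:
$O{\left(U \right)} = U$
$B{\left(H,y \right)} = 3 + H y$
$R{\left(J,b \right)} = J^{2} - \frac{J}{10}$ ($R{\left(J,b \right)} = - \frac{J}{10} + J^{2} = J^{2} - \frac{J}{10}$)
$\left(R{\left(B{\left(-4,4 \right)},13 \right)} + O{\left(-4 \right)}\right) \left(-21\right) = \left(\left(3 - 16\right) \left(- \frac{1}{10} + \left(3 - 16\right)\right) - 4\right) \left(-21\right) = \left(- 13 \left(- \frac{1}{10} - 13\right) - 4\right) \left(-21\right) = \left(\left(-13\right) \left(- \frac{131}{10}\right) - 4\right) \left(-21\right) = \left(\frac{1703}{10} - 4\right) \left(-21\right) = \frac{1663}{10} \left(-21\right) = - \frac{34923}{10}$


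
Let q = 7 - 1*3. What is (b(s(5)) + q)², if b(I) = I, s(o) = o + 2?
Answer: 121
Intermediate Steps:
s(o) = 2 + o
q = 4 (q = 7 - 3 = 4)
(b(s(5)) + q)² = ((2 + 5) + 4)² = (7 + 4)² = 11² = 121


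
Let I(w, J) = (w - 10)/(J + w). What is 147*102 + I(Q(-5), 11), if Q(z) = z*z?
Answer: 179933/12 ≈ 14994.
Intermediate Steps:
Q(z) = z²
I(w, J) = (-10 + w)/(J + w)
147*102 + I(Q(-5), 11) = 147*102 + (-10 + (-5)²)/(11 + (-5)²) = 14994 + (-10 + 25)/(11 + 25) = 14994 + 15/36 = 14994 + (1/36)*15 = 14994 + 5/12 = 179933/12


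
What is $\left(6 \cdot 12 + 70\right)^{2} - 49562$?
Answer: $-29398$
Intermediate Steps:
$\left(6 \cdot 12 + 70\right)^{2} - 49562 = \left(72 + 70\right)^{2} - 49562 = 142^{2} - 49562 = 20164 - 49562 = -29398$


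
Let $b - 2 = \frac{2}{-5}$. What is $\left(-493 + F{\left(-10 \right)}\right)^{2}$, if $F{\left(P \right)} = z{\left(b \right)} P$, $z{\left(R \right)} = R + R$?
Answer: $275625$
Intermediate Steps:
$b = \frac{8}{5}$ ($b = 2 + \frac{2}{-5} = 2 + 2 \left(- \frac{1}{5}\right) = 2 - \frac{2}{5} = \frac{8}{5} \approx 1.6$)
$z{\left(R \right)} = 2 R$
$F{\left(P \right)} = \frac{16 P}{5}$ ($F{\left(P \right)} = 2 \cdot \frac{8}{5} P = \frac{16 P}{5}$)
$\left(-493 + F{\left(-10 \right)}\right)^{2} = \left(-493 + \frac{16}{5} \left(-10\right)\right)^{2} = \left(-493 - 32\right)^{2} = \left(-525\right)^{2} = 275625$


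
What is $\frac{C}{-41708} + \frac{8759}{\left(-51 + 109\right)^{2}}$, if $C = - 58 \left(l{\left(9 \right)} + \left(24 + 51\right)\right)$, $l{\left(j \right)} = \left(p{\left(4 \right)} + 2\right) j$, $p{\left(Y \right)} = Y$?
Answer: $\frac{97622455}{35076428} \approx 2.7831$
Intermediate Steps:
$l{\left(j \right)} = 6 j$ ($l{\left(j \right)} = \left(4 + 2\right) j = 6 j$)
$C = -7482$ ($C = - 58 \left(6 \cdot 9 + \left(24 + 51\right)\right) = - 58 \left(54 + 75\right) = \left(-58\right) 129 = -7482$)
$\frac{C}{-41708} + \frac{8759}{\left(-51 + 109\right)^{2}} = - \frac{7482}{-41708} + \frac{8759}{\left(-51 + 109\right)^{2}} = \left(-7482\right) \left(- \frac{1}{41708}\right) + \frac{8759}{58^{2}} = \frac{3741}{20854} + \frac{8759}{3364} = \frac{97622455}{35076428}$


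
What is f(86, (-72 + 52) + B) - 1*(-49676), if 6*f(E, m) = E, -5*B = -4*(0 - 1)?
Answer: 149071/3 ≈ 49690.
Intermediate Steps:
B = -⅘ (B = -(-4)*(0 - 1)/5 = -(-4)*(-1)/5 = -⅕*4 = -⅘ ≈ -0.80000)
f(E, m) = E/6
f(86, (-72 + 52) + B) - 1*(-49676) = (⅙)*86 - 1*(-49676) = 43/3 + 49676 = 149071/3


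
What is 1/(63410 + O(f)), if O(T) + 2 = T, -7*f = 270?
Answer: 7/443586 ≈ 1.5780e-5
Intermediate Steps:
f = -270/7 (f = -1/7*270 = -270/7 ≈ -38.571)
O(T) = -2 + T
1/(63410 + O(f)) = 1/(63410 + (-2 - 270/7)) = 1/(63410 - 284/7) = 1/(443586/7) = 7/443586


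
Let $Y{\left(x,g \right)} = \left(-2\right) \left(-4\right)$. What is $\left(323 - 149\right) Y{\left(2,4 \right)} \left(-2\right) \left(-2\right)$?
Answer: $5568$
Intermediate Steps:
$Y{\left(x,g \right)} = 8$
$\left(323 - 149\right) Y{\left(2,4 \right)} \left(-2\right) \left(-2\right) = \left(323 - 149\right) 8 \left(-2\right) \left(-2\right) = 174 \left(\left(-16\right) \left(-2\right)\right) = 174 \cdot 32 = 5568$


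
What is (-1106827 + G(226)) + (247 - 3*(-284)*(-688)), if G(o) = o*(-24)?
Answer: -1698180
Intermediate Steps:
G(o) = -24*o
(-1106827 + G(226)) + (247 - 3*(-284)*(-688)) = (-1106827 - 24*226) + (247 - 3*(-284)*(-688)) = (-1106827 - 5424) + (247 + 852*(-688)) = -1112251 + (247 - 586176) = -1112251 - 585929 = -1698180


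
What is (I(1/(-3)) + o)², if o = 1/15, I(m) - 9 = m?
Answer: 17161/225 ≈ 76.271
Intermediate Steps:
I(m) = 9 + m
o = 1/15 ≈ 0.066667
(I(1/(-3)) + o)² = ((9 + 1/(-3)) + 1/15)² = ((9 + 1*(-⅓)) + 1/15)² = ((9 - ⅓) + 1/15)² = (26/3 + 1/15)² = (131/15)² = 17161/225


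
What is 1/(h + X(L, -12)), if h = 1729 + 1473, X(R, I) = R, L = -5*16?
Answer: 1/3122 ≈ 0.00032031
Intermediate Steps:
L = -80
h = 3202
1/(h + X(L, -12)) = 1/(3202 - 80) = 1/3122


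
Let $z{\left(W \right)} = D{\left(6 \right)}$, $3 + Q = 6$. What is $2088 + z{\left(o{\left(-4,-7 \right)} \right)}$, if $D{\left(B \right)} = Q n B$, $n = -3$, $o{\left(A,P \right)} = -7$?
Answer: $2034$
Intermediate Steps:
$Q = 3$ ($Q = -3 + 6 = 3$)
$D{\left(B \right)} = - 9 B$ ($D{\left(B \right)} = 3 \left(-3\right) B = - 9 B$)
$z{\left(W \right)} = -54$ ($z{\left(W \right)} = \left(-9\right) 6 = -54$)
$2088 + z{\left(o{\left(-4,-7 \right)} \right)} = 2088 - 54 = 2034$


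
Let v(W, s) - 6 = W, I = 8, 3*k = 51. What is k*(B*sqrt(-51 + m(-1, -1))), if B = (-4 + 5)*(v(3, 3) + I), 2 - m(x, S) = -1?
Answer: 1156*I*sqrt(3) ≈ 2002.3*I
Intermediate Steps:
k = 17 (k = (1/3)*51 = 17)
v(W, s) = 6 + W
m(x, S) = 3 (m(x, S) = 2 - 1*(-1) = 2 + 1 = 3)
B = 17 (B = (-4 + 5)*((6 + 3) + 8) = 1*(9 + 8) = 1*17 = 17)
k*(B*sqrt(-51 + m(-1, -1))) = 17*(17*sqrt(-51 + 3)) = 17*(17*sqrt(-48)) = 17*(17*(4*I*sqrt(3))) = 17*(68*I*sqrt(3)) = 1156*I*sqrt(3)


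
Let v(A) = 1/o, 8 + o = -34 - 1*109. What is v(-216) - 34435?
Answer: -5199686/151 ≈ -34435.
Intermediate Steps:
o = -151 (o = -8 + (-34 - 1*109) = -8 + (-34 - 109) = -8 - 143 = -151)
v(A) = -1/151 (v(A) = 1/(-151) = -1/151)
v(-216) - 34435 = -1/151 - 34435 = -5199686/151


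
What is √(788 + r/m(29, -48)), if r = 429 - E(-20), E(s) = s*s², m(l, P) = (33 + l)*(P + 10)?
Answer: √1088530311/1178 ≈ 28.008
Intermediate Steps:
m(l, P) = (10 + P)*(33 + l) (m(l, P) = (33 + l)*(10 + P) = (10 + P)*(33 + l))
E(s) = s³
r = 8429 (r = 429 - 1*(-20)³ = 429 - 1*(-8000) = 429 + 8000 = 8429)
√(788 + r/m(29, -48)) = √(788 + 8429/(330 + 10*29 + 33*(-48) - 48*29)) = √(788 + 8429/(330 + 290 - 1584 - 1392)) = √(788 + 8429/(-2356)) = √(788 + 8429*(-1/2356)) = √(788 - 8429/2356) = √(1848099/2356) = √1088530311/1178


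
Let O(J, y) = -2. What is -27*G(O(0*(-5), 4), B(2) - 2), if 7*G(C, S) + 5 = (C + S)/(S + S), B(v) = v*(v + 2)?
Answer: 18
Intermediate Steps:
B(v) = v*(2 + v)
G(C, S) = -5/7 + (C + S)/(14*S) (G(C, S) = -5/7 + ((C + S)/(S + S))/7 = -5/7 + ((C + S)/((2*S)))/7 = -5/7 + ((C + S)*(1/(2*S)))/7 = -5/7 + ((C + S)/(2*S))/7 = -5/7 + (C + S)/(14*S))
-27*G(O(0*(-5), 4), B(2) - 2) = -27*(-2 - 9*(2*(2 + 2) - 2))/(14*(2*(2 + 2) - 2)) = -27*(-2 - 9*(2*4 - 2))/(14*(2*4 - 2)) = -27*(-2 - 9*(8 - 2))/(14*(8 - 2)) = -27*(-2 - 9*6)/(14*6) = -27*(-2 - 54)/(14*6) = -27*(-56)/(14*6) = -27*(-⅔) = 18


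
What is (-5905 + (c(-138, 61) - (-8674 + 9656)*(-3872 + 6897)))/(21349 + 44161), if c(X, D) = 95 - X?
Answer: -1488111/32755 ≈ -45.432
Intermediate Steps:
(-5905 + (c(-138, 61) - (-8674 + 9656)*(-3872 + 6897)))/(21349 + 44161) = (-5905 + ((95 - 1*(-138)) - (-8674 + 9656)*(-3872 + 6897)))/(21349 + 44161) = (-5905 + ((95 + 138) - 982*3025))/65510 = (-5905 + (233 - 1*2970550))*(1/65510) = (-5905 + (233 - 2970550))*(1/65510) = (-5905 - 2970317)*(1/65510) = -2976222*1/65510 = -1488111/32755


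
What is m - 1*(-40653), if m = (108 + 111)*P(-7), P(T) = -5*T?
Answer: 48318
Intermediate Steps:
m = 7665 (m = (108 + 111)*(-5*(-7)) = 219*35 = 7665)
m - 1*(-40653) = 7665 - 1*(-40653) = 7665 + 40653 = 48318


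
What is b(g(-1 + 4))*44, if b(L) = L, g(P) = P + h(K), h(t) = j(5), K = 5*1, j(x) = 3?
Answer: 264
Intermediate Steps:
K = 5
h(t) = 3
g(P) = 3 + P (g(P) = P + 3 = 3 + P)
b(g(-1 + 4))*44 = (3 + (-1 + 4))*44 = (3 + 3)*44 = 6*44 = 264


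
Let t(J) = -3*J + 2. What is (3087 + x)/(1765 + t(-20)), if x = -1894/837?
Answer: 2581925/1529199 ≈ 1.6884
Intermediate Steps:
x = -1894/837 (x = -1894*1/837 = -1894/837 ≈ -2.2628)
t(J) = 2 - 3*J
(3087 + x)/(1765 + t(-20)) = (3087 - 1894/837)/(1765 + (2 - 3*(-20))) = 2581925/(837*(1765 + (2 + 60))) = 2581925/(837*(1765 + 62)) = (2581925/837)/1827 = (2581925/837)*(1/1827) = 2581925/1529199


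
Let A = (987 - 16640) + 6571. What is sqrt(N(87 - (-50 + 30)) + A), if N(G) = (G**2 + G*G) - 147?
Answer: sqrt(13669) ≈ 116.91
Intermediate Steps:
N(G) = -147 + 2*G**2 (N(G) = (G**2 + G**2) - 147 = 2*G**2 - 147 = -147 + 2*G**2)
A = -9082 (A = -15653 + 6571 = -9082)
sqrt(N(87 - (-50 + 30)) + A) = sqrt((-147 + 2*(87 - (-50 + 30))**2) - 9082) = sqrt((-147 + 2*(87 - 1*(-20))**2) - 9082) = sqrt((-147 + 2*(87 + 20)**2) - 9082) = sqrt((-147 + 2*107**2) - 9082) = sqrt((-147 + 2*11449) - 9082) = sqrt((-147 + 22898) - 9082) = sqrt(22751 - 9082) = sqrt(13669)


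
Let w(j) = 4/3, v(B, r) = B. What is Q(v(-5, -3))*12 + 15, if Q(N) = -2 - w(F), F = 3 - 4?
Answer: -25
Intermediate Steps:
F = -1
w(j) = 4/3 (w(j) = 4*(⅓) = 4/3)
Q(N) = -10/3 (Q(N) = -2 - 1*4/3 = -2 - 4/3 = -10/3)
Q(v(-5, -3))*12 + 15 = -10/3*12 + 15 = -40 + 15 = -25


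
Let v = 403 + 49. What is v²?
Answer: 204304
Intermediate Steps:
v = 452
v² = 452² = 204304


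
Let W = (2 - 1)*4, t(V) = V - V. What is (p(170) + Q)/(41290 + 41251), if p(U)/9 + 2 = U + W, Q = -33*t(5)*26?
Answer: 1548/82541 ≈ 0.018754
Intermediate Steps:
t(V) = 0
W = 4 (W = 1*4 = 4)
Q = 0 (Q = -33*0*26 = 0*26 = 0)
p(U) = 18 + 9*U (p(U) = -18 + 9*(U + 4) = -18 + 9*(4 + U) = -18 + (36 + 9*U) = 18 + 9*U)
(p(170) + Q)/(41290 + 41251) = ((18 + 9*170) + 0)/(41290 + 41251) = ((18 + 1530) + 0)/82541 = (1548 + 0)*(1/82541) = 1548*(1/82541) = 1548/82541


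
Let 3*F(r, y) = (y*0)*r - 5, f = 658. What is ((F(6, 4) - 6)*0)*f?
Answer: 0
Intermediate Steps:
F(r, y) = -5/3 (F(r, y) = ((y*0)*r - 5)/3 = (0*r - 5)/3 = (0 - 5)/3 = (⅓)*(-5) = -5/3)
((F(6, 4) - 6)*0)*f = ((-5/3 - 6)*0)*658 = -23/3*0*658 = 0*658 = 0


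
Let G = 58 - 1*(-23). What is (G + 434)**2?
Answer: 265225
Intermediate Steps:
G = 81 (G = 58 + 23 = 81)
(G + 434)**2 = (81 + 434)**2 = 515**2 = 265225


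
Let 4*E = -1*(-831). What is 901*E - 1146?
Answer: 744147/4 ≈ 1.8604e+5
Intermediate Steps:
E = 831/4 (E = (-1*(-831))/4 = (1/4)*831 = 831/4 ≈ 207.75)
901*E - 1146 = 901*(831/4) - 1146 = 748731/4 - 1146 = 744147/4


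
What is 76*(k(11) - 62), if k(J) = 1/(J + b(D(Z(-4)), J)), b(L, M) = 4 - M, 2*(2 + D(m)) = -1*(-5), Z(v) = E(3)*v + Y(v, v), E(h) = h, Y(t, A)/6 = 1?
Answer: -4693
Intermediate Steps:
Y(t, A) = 6 (Y(t, A) = 6*1 = 6)
Z(v) = 6 + 3*v (Z(v) = 3*v + 6 = 6 + 3*v)
D(m) = ½ (D(m) = -2 + (-1*(-5))/2 = -2 + (½)*5 = -2 + 5/2 = ½)
k(J) = ¼ (k(J) = 1/(J + (4 - J)) = 1/4 = ¼)
76*(k(11) - 62) = 76*(¼ - 62) = 76*(-247/4) = -4693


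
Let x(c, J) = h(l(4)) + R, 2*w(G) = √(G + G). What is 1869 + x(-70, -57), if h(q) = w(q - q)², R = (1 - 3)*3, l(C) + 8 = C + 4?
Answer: 1863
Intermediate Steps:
l(C) = -4 + C (l(C) = -8 + (C + 4) = -8 + (4 + C) = -4 + C)
w(G) = √2*√G/2 (w(G) = √(G + G)/2 = √(2*G)/2 = (√2*√G)/2 = √2*√G/2)
R = -6 (R = -2*3 = -6)
h(q) = 0 (h(q) = (√2*√(q - q)/2)² = (√2*√0/2)² = ((½)*√2*0)² = 0² = 0)
x(c, J) = -6 (x(c, J) = 0 - 6 = -6)
1869 + x(-70, -57) = 1869 - 6 = 1863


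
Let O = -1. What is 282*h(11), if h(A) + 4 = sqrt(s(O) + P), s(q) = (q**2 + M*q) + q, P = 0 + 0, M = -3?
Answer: -1128 + 282*sqrt(3) ≈ -639.56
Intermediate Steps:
P = 0
s(q) = q**2 - 2*q (s(q) = (q**2 - 3*q) + q = q**2 - 2*q)
h(A) = -4 + sqrt(3) (h(A) = -4 + sqrt(-(-2 - 1) + 0) = -4 + sqrt(-1*(-3) + 0) = -4 + sqrt(3 + 0) = -4 + sqrt(3))
282*h(11) = 282*(-4 + sqrt(3)) = -1128 + 282*sqrt(3)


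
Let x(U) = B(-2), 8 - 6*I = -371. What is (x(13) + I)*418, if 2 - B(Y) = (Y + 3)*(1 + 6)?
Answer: 72941/3 ≈ 24314.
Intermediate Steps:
I = 379/6 (I = 4/3 - ⅙*(-371) = 4/3 + 371/6 = 379/6 ≈ 63.167)
B(Y) = -19 - 7*Y (B(Y) = 2 - (Y + 3)*(1 + 6) = 2 - (3 + Y)*7 = 2 - (21 + 7*Y) = 2 + (-21 - 7*Y) = -19 - 7*Y)
x(U) = -5 (x(U) = -19 - 7*(-2) = -19 + 14 = -5)
(x(13) + I)*418 = (-5 + 379/6)*418 = (349/6)*418 = 72941/3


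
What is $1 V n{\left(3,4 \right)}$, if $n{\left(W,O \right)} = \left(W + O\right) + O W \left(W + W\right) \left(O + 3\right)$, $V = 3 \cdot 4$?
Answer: $6132$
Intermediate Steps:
$V = 12$
$n{\left(W,O \right)} = O + W + 2 O W^{2} \left(3 + O\right)$ ($n{\left(W,O \right)} = \left(O + W\right) + O W 2 W \left(3 + O\right) = \left(O + W\right) + 2 O W^{2} \left(3 + O\right) = O + W + 2 O W^{2} \left(3 + O\right)$)
$1 V n{\left(3,4 \right)} = 1 \cdot 12 \left(4 + 3 + 2 \cdot 4^{2} \cdot 3^{2} + 6 \cdot 4 \cdot 3^{2}\right) = 12 \left(4 + 3 + 2 \cdot 16 \cdot 9 + 6 \cdot 4 \cdot 9\right) = 12 \left(4 + 3 + 288 + 216\right) = 12 \cdot 511 = 6132$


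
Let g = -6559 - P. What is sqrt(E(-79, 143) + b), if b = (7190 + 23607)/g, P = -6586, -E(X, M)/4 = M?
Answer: sqrt(46059)/9 ≈ 23.846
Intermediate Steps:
E(X, M) = -4*M
g = 27 (g = -6559 - 1*(-6586) = -6559 + 6586 = 27)
b = 30797/27 (b = (7190 + 23607)/27 = 30797*(1/27) = 30797/27 ≈ 1140.6)
sqrt(E(-79, 143) + b) = sqrt(-4*143 + 30797/27) = sqrt(-572 + 30797/27) = sqrt(15353/27) = sqrt(46059)/9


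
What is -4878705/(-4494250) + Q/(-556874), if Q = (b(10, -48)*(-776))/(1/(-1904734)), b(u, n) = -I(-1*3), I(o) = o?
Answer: -1992577979070783/250273097450 ≈ -7961.6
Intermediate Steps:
b(u, n) = 3 (b(u, n) = -(-1)*3 = -1*(-3) = 3)
Q = 4434220752 (Q = (3*(-776))/(1/(-1904734)) = -2328/(-1/1904734) = -2328*(-1904734) = 4434220752)
-4878705/(-4494250) + Q/(-556874) = -4878705/(-4494250) + 4434220752/(-556874) = -4878705*(-1/4494250) + 4434220752*(-1/556874) = 975741/898850 - 2217110376/278437 = -1992577979070783/250273097450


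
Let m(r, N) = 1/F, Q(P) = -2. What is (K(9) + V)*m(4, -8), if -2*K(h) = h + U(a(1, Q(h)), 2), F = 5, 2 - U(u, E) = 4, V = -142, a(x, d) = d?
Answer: -291/10 ≈ -29.100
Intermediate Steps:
U(u, E) = -2 (U(u, E) = 2 - 1*4 = 2 - 4 = -2)
m(r, N) = ⅕ (m(r, N) = 1/5 = ⅕)
K(h) = 1 - h/2 (K(h) = -(h - 2)/2 = -(-2 + h)/2 = 1 - h/2)
(K(9) + V)*m(4, -8) = ((1 - ½*9) - 142)*(⅕) = ((1 - 9/2) - 142)*(⅕) = (-7/2 - 142)*(⅕) = -291/2*⅕ = -291/10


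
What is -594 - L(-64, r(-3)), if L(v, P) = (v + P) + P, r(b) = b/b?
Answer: -532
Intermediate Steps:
r(b) = 1
L(v, P) = v + 2*P (L(v, P) = (P + v) + P = v + 2*P)
-594 - L(-64, r(-3)) = -594 - (-64 + 2*1) = -594 - (-64 + 2) = -594 - 1*(-62) = -594 + 62 = -532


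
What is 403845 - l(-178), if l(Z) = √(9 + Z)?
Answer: 403845 - 13*I ≈ 4.0385e+5 - 13.0*I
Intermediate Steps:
403845 - l(-178) = 403845 - √(9 - 178) = 403845 - √(-169) = 403845 - 13*I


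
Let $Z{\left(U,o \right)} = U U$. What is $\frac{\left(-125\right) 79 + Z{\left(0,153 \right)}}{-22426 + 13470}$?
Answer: $\frac{9875}{8956} \approx 1.1026$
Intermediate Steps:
$Z{\left(U,o \right)} = U^{2}$
$\frac{\left(-125\right) 79 + Z{\left(0,153 \right)}}{-22426 + 13470} = \frac{\left(-125\right) 79 + 0^{2}}{-22426 + 13470} = \frac{-9875 + 0}{-8956} = \left(-9875\right) \left(- \frac{1}{8956}\right) = \frac{9875}{8956}$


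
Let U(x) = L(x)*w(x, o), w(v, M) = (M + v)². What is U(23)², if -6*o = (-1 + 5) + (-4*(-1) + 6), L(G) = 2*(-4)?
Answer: 945685504/81 ≈ 1.1675e+7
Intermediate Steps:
L(G) = -8
o = -7/3 (o = -((-1 + 5) + (-4*(-1) + 6))/6 = -(4 + (4 + 6))/6 = -(4 + 10)/6 = -⅙*14 = -7/3 ≈ -2.3333)
U(x) = -8*(-7/3 + x)²
U(23)² = (-8*(-7 + 3*23)²/9)² = (-8*(-7 + 69)²/9)² = (-8/9*62²)² = (-8/9*3844)² = (-30752/9)² = 945685504/81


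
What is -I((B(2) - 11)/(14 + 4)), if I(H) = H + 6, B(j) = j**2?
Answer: -101/18 ≈ -5.6111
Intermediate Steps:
I(H) = 6 + H
-I((B(2) - 11)/(14 + 4)) = -(6 + (2**2 - 11)/(14 + 4)) = -(6 + (4 - 11)/18) = -(6 - 7*1/18) = -(6 - 7/18) = -1*101/18 = -101/18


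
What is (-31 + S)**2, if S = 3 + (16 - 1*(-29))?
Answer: 289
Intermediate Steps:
S = 48 (S = 3 + (16 + 29) = 3 + 45 = 48)
(-31 + S)**2 = (-31 + 48)**2 = 17**2 = 289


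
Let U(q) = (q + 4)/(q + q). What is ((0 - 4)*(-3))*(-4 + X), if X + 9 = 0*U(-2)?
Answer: -156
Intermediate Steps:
U(q) = (4 + q)/(2*q) (U(q) = (4 + q)/((2*q)) = (4 + q)*(1/(2*q)) = (4 + q)/(2*q))
X = -9 (X = -9 + 0*((½)*(4 - 2)/(-2)) = -9 + 0*((½)*(-½)*2) = -9 + 0*(-½) = -9 + 0 = -9)
((0 - 4)*(-3))*(-4 + X) = ((0 - 4)*(-3))*(-4 - 9) = -4*(-3)*(-13) = 12*(-13) = -156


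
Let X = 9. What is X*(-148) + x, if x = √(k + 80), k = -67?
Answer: -1332 + √13 ≈ -1328.4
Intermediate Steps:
x = √13 (x = √(-67 + 80) = √13 ≈ 3.6056)
X*(-148) + x = 9*(-148) + √13 = -1332 + √13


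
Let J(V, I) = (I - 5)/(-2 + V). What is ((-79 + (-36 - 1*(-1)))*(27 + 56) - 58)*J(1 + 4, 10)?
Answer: -47600/3 ≈ -15867.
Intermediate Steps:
J(V, I) = (-5 + I)/(-2 + V)
((-79 + (-36 - 1*(-1)))*(27 + 56) - 58)*J(1 + 4, 10) = ((-79 + (-36 - 1*(-1)))*(27 + 56) - 58)*((-5 + 10)/(-2 + (1 + 4))) = ((-79 + (-36 + 1))*83 - 58)*(5/(-2 + 5)) = ((-79 - 35)*83 - 58)*(5/3) = (-114*83 - 58)*((⅓)*5) = (-9462 - 58)*(5/3) = -9520*5/3 = -47600/3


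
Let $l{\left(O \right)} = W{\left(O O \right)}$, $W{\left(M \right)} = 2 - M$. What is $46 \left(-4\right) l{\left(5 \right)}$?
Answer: $4232$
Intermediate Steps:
$l{\left(O \right)} = 2 - O^{2}$ ($l{\left(O \right)} = 2 - O O = 2 - O^{2}$)
$46 \left(-4\right) l{\left(5 \right)} = 46 \left(-4\right) \left(2 - 5^{2}\right) = - 184 \left(2 - 25\right) = \left(-184\right) \left(-23\right) = 4232$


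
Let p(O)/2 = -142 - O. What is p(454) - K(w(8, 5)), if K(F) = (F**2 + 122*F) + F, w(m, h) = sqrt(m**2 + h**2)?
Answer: -1281 - 123*sqrt(89) ≈ -2441.4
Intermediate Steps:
p(O) = -284 - 2*O (p(O) = 2*(-142 - O) = -284 - 2*O)
w(m, h) = sqrt(h**2 + m**2)
K(F) = F**2 + 123*F
p(454) - K(w(8, 5)) = (-284 - 2*454) - sqrt(5**2 + 8**2)*(123 + sqrt(5**2 + 8**2)) = (-284 - 908) - sqrt(25 + 64)*(123 + sqrt(25 + 64)) = -1192 - sqrt(89)*(123 + sqrt(89))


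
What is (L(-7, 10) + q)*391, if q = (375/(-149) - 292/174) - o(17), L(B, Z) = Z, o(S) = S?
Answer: -56741920/12963 ≈ -4377.2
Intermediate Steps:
q = -274750/12963 (q = (375/(-149) - 292/174) - 1*17 = (375*(-1/149) - 292*1/174) - 17 = (-375/149 - 146/87) - 17 = -54379/12963 - 17 = -274750/12963 ≈ -21.195)
(L(-7, 10) + q)*391 = (10 - 274750/12963)*391 = -145120/12963*391 = -56741920/12963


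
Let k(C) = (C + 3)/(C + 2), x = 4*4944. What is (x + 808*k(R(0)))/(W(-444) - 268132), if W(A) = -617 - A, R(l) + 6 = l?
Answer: -6794/89435 ≈ -0.075966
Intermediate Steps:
x = 19776
R(l) = -6 + l
k(C) = (3 + C)/(2 + C)
(x + 808*k(R(0)))/(W(-444) - 268132) = (19776 + 808*((3 + (-6 + 0))/(2 + (-6 + 0))))/((-617 - 1*(-444)) - 268132) = (19776 + 808*((3 - 6)/(2 - 6)))/((-617 + 444) - 268132) = (19776 + 808*(-3/(-4)))/(-173 - 268132) = (19776 + 808*(-1/4*(-3)))/(-268305) = (19776 + 808*(3/4))*(-1/268305) = (19776 + 606)*(-1/268305) = 20382*(-1/268305) = -6794/89435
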